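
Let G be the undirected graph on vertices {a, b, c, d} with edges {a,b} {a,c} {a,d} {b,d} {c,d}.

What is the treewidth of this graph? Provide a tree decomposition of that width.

Treewidth 2.
One optimal decomposition is:
Bags: B1 = {a, c, d}  B2 = {a, b, d}
Tree: B1–B2

The largest bag has 3 vertices, giving width 2; this decomposition certifies tw(G) ≤ 2. For the lower bound, the 3 vertices {a, c, d} are pairwise adjacent, and any tree decomposition puts a clique entirely inside one bag — forcing width ≥ 2. The upper and lower bounds meet at 2, so that is the treewidth.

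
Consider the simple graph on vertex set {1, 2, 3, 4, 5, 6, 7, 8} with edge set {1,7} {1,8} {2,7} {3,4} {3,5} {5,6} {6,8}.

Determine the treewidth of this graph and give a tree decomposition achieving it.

Treewidth 1.
One such decomposition:
Bags: B1 = {3, 4}  B2 = {3, 5}  B3 = {5, 6}  B4 = {6, 8}  B5 = {1, 8}  B6 = {1, 7}  B7 = {2, 7}
Tree: B1–B2, B2–B3, B3–B4, B4–B5, B5–B6, B6–B7

Each bag holds 2 vertices, so the decomposition has width 1, which upper-bounds the treewidth. Any graph with an edge has treewidth ≥ 1, and G has the edge 4–3. Combining the bounds, tw(G) = 1.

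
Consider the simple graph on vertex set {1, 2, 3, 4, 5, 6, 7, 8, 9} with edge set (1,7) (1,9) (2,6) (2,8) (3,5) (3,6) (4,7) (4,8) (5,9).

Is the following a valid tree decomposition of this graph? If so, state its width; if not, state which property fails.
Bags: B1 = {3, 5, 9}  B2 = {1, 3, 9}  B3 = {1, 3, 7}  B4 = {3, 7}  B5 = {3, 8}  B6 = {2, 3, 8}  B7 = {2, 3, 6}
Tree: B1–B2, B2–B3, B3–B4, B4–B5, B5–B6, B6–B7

A tree decomposition must satisfy three properties: every vertex lies in some bag; for every edge, both endpoints lie together in some bag; and for every vertex, the bags containing it form a connected subtree. Here vertex 4 appears in no bag, so the decomposition is invalid.

No — vertex 4 appears in no bag.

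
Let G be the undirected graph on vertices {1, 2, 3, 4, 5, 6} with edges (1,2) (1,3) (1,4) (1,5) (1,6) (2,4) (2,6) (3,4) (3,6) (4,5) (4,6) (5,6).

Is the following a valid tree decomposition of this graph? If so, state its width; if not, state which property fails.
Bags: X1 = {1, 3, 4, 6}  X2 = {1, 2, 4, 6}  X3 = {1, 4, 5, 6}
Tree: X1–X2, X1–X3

Every vertex of G appears in some bag (union = {1, 2, 3, 4, 5, 6}); every edge is covered by a bag; and for each vertex v the set of bags containing v is connected in the bag tree. The decomposition is therefore valid. The largest bag has 4 vertices, so the width is 3.

Yes; width 3.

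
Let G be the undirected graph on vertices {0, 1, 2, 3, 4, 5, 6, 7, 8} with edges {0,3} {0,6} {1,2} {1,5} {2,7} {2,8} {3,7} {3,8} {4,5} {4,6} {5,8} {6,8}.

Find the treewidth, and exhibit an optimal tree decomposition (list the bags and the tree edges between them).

Every bag has size at most 4, so the width is 4 − 1 = 3 and tw(G) ≤ 3. For the lower bound: the 4 vertex sets {1,4,5}, {2}, {8}, {0,3,6,7} are disjoint, each induces a connected subgraph, and every pair is joined by at least one edge of G. Contracting each set to a single vertex therefore yields K_{4} as a minor, and since treewidth is minor-monotone, tw(G) ≥ tw(K_{4}) = 3. Combining the bounds, tw(G) = 3.

Treewidth 3.
One optimal decomposition is:
Bags: B1 = {1, 2, 4, 5}  B2 = {2, 4, 5, 8}  B3 = {2, 4, 6, 8}  B4 = {2, 6, 7, 8}  B5 = {3, 6, 7, 8}  B6 = {0, 3, 6, 7}
Tree: B1–B2, B2–B3, B3–B4, B4–B5, B5–B6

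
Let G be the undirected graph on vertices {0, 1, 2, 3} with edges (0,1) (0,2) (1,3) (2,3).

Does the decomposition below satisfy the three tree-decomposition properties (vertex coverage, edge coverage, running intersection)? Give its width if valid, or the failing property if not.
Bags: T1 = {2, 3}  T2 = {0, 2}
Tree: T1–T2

No — vertex 1 appears in no bag.

A tree decomposition must satisfy three properties: every vertex lies in some bag; for every edge, both endpoints lie together in some bag; and for every vertex, the bags containing it form a connected subtree. Here vertex 1 appears in no bag, so the decomposition is invalid.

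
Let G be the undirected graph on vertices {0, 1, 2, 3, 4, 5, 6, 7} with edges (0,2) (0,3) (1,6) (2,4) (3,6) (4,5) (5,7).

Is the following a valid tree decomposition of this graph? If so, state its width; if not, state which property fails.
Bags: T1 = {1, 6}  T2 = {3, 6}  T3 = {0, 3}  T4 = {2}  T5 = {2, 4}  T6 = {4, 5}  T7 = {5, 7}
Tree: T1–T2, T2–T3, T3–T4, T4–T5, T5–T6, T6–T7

No — edge (0,2) lies in no bag.

A tree decomposition must satisfy three properties: every vertex lies in some bag; for every edge, both endpoints lie together in some bag; and for every vertex, the bags containing it form a connected subtree. Here edge (0,2) lies in no bag, so the decomposition is invalid.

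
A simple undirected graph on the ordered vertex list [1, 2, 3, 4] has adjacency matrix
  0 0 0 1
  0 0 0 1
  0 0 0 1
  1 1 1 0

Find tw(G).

1

A width-1 tree decomposition is:
Bags: B1 = {1, 4}  B2 = {2, 4}  B3 = {3, 4}
Tree: B1–B2, B1–B3
Each bag holds 2 vertices, so the decomposition has width 1, which upper-bounds the treewidth. Any graph with an edge has treewidth ≥ 1, and G has the edge 4–1. Therefore the treewidth is 1.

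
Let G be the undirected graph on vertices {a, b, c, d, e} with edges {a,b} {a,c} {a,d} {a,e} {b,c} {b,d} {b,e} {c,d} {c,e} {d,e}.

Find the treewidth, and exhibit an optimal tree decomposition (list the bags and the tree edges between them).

Treewidth 4.
One such decomposition:
Bags: B1 = {a, b, c, d, e}
Tree: (single bag)

With just one bag of size 5, the width is 5 − 1 = 4, so tw(G) ≤ 4. On the other hand G contains the 5-clique {a, b, c, d, e}. A clique must lie in a single bag of any decomposition, so no decomposition can have width below 4. The upper and lower bounds meet at 4, so that is the treewidth.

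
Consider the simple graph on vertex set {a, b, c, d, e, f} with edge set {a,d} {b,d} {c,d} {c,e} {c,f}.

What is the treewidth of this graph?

A width-1 tree decomposition is:
Bags: B1 = {c, d}  B2 = {c, e}  B3 = {a, d}  B4 = {c, f}  B5 = {b, d}
Tree: B1–B2, B1–B3, B1–B4, B3–B5
Each bag holds 2 vertices, so the decomposition has width 1, which upper-bounds the treewidth. Since G has at least one edge (e.g. c–d), it is not an edgeless graph, so tw(G) ≥ 1. Hence tw(G) = 1 exactly.

1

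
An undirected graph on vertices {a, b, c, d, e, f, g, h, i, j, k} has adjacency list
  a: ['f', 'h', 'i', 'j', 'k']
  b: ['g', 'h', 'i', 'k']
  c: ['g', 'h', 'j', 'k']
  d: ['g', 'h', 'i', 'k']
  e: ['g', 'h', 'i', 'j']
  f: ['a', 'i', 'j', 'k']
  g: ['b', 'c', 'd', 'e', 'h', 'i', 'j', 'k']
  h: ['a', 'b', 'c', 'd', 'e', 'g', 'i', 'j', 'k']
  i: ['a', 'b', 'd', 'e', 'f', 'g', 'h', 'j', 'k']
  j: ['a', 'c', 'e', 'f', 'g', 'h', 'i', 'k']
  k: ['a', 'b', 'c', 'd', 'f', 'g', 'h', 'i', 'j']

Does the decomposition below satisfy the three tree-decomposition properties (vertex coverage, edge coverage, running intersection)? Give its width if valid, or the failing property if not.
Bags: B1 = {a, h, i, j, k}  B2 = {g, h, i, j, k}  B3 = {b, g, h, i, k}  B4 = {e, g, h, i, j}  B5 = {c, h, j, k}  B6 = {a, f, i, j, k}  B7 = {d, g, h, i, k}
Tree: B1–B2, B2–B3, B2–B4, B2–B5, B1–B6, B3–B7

A tree decomposition must satisfy three properties: every vertex lies in some bag; for every edge, both endpoints lie together in some bag; and for every vertex, the bags containing it form a connected subtree. Here edge (g,c) lies in no bag, so the decomposition is invalid.

No — edge (g,c) lies in no bag.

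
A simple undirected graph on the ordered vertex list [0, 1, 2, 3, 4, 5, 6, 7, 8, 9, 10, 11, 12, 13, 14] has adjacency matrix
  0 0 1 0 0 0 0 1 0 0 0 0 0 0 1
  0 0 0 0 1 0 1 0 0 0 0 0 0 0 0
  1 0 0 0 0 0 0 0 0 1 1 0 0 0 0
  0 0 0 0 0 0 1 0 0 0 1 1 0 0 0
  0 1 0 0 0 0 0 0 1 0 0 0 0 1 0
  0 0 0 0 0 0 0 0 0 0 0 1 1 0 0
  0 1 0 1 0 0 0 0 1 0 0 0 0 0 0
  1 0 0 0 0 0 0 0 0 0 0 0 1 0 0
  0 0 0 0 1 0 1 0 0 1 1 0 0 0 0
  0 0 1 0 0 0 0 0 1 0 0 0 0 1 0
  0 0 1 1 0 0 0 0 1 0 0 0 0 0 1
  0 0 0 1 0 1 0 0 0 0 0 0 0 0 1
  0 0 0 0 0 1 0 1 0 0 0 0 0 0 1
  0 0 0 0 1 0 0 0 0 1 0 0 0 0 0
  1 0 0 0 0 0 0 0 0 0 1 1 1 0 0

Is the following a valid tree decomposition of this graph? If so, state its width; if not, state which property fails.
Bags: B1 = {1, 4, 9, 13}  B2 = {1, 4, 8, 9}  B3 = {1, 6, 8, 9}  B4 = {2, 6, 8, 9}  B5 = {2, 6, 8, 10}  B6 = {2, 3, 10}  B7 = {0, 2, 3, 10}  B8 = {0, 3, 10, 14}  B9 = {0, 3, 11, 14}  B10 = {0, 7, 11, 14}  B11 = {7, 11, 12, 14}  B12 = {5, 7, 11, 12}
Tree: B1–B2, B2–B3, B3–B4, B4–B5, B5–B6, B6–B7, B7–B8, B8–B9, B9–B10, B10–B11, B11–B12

A tree decomposition must satisfy three properties: every vertex lies in some bag; for every edge, both endpoints lie together in some bag; and for every vertex, the bags containing it form a connected subtree. Here edge (6,3) lies in no bag, so the decomposition is invalid.

No — edge (6,3) lies in no bag.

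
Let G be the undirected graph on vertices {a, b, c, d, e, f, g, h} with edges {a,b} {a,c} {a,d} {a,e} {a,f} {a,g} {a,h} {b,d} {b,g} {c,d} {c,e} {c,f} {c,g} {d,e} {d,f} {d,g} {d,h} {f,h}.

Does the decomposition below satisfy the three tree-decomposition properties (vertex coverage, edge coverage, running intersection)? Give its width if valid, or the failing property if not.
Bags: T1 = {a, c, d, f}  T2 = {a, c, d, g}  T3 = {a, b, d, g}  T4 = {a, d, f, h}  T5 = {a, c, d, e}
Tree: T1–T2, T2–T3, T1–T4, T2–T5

Vertex coverage: the bags together contain {a, b, c, d, e, f, g, h}, the full vertex set. Edge coverage: each edge of G has both endpoints in at least one bag. Running intersection: for every vertex, the bags containing it form a connected subtree. All three properties hold, so this is a valid tree decomposition of width max|bag| − 1 = 3, and hence tw(G) ≤ 3.

Yes; width 3.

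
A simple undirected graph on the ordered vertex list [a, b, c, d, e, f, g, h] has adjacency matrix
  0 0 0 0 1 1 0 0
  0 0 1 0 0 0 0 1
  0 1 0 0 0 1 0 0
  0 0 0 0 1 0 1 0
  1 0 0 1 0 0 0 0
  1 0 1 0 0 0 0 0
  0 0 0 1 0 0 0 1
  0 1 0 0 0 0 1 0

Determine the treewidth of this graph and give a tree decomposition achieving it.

Treewidth 2.
One such decomposition:
Bags: B1 = {b, g, h}  B2 = {b, c, g}  B3 = {c, f, g}  B4 = {a, f, g}  B5 = {a, e, g}  B6 = {d, e, g}
Tree: B1–B2, B2–B3, B3–B4, B4–B5, B5–B6

The largest bag has 3 vertices, giving width 2; this decomposition certifies tw(G) ≤ 2. Since g–h–b–c–f–a–e–d–g is a cycle in G, G is not acyclic. Forests are exactly the graphs of treewidth ≤ 1, so tw(G) ≥ 2. Combining the bounds, tw(G) = 2.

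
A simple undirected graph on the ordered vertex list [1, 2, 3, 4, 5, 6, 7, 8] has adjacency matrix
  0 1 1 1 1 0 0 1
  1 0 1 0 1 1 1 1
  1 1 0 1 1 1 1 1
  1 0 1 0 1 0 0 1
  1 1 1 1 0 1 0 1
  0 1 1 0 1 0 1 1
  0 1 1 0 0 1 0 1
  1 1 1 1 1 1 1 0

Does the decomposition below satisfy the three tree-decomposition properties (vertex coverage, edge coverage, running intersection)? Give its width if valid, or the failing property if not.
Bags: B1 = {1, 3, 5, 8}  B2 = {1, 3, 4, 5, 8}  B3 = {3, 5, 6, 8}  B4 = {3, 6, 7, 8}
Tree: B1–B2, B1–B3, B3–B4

No — vertex 2 appears in no bag.

A tree decomposition must satisfy three properties: every vertex lies in some bag; for every edge, both endpoints lie together in some bag; and for every vertex, the bags containing it form a connected subtree. Here vertex 2 appears in no bag, so the decomposition is invalid.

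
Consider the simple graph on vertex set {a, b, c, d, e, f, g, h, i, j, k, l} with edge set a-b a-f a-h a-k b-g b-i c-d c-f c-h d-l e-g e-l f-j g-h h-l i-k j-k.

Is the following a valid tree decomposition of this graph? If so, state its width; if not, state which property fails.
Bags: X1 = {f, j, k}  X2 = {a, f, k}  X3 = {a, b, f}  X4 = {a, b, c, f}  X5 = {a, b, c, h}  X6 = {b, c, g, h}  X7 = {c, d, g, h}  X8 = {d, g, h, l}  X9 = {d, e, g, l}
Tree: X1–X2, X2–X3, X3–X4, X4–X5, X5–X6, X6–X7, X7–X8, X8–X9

A tree decomposition must satisfy three properties: every vertex lies in some bag; for every edge, both endpoints lie together in some bag; and for every vertex, the bags containing it form a connected subtree. Here vertex i appears in no bag, so the decomposition is invalid.

No — vertex i appears in no bag.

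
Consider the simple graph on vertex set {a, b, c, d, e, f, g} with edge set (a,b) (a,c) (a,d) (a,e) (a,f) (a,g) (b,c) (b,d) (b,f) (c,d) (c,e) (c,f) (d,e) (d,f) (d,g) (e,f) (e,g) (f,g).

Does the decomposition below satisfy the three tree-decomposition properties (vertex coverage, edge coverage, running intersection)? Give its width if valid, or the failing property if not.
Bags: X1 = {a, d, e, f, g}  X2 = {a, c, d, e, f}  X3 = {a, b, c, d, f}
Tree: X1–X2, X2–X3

Checking the three conditions: (i) the bags cover all of {a, b, c, d, e, f, g}; (ii) for each edge, some bag contains both endpoints; (iii) the bags containing any fixed vertex form a subtree. All hold, so the decomposition is valid with width 5 − 1 = 4.

Yes; width 4.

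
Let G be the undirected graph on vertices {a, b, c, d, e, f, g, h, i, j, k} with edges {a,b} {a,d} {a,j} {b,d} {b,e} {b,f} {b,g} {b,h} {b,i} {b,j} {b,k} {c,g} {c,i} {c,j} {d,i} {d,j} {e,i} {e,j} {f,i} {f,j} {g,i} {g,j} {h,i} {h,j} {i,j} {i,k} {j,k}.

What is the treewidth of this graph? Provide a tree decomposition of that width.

Treewidth 3.
One optimal decomposition is:
Bags: B1 = {c, g, i, j}  B2 = {b, g, i, j}  B3 = {b, f, i, j}  B4 = {b, h, i, j}  B5 = {b, d, i, j}  B6 = {a, b, d, j}  B7 = {b, e, i, j}  B8 = {b, i, j, k}
Tree: B1–B2, B2–B3, B2–B4, B4–B5, B5–B6, B3–B7, B3–B8

Each bag holds 4 vertices, so the decomposition has width 3, which upper-bounds the treewidth. Conversely, {c, g, i, j} is a clique of size 4, and the vertices of any clique must share a bag in every tree decomposition; so some bag has ≥ 4 vertices and tw(G) ≥ 3. The upper and lower bounds meet at 3, so that is the treewidth.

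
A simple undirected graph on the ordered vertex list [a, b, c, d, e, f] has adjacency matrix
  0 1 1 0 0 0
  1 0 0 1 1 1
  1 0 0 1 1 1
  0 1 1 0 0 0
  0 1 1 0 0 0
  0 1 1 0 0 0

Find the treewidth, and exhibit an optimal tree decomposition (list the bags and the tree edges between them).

The largest bag has 3 vertices, giving width 2; this decomposition certifies tw(G) ≤ 2. The edges e–c–d–b–e form a cycle, so G is not a tree and its treewidth is at least 2. The upper and lower bounds meet at 2, so that is the treewidth.

Treewidth 2.
Bags: B1 = {b, c, e}  B2 = {b, c, d}  B3 = {b, c, f}  B4 = {a, b, c}
Tree: B1–B2, B2–B3, B3–B4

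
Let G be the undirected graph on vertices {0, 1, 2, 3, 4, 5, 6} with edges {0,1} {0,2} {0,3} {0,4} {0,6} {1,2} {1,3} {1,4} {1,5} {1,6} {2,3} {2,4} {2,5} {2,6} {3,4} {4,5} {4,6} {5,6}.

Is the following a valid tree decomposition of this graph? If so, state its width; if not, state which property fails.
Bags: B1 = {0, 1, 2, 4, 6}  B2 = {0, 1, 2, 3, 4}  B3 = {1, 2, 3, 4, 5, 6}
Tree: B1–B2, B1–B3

A tree decomposition must satisfy three properties: every vertex lies in some bag; for every edge, both endpoints lie together in some bag; and for every vertex, the bags containing it form a connected subtree. Here bags containing vertex 3 are not connected in the tree, so the decomposition is invalid.

No — bags containing vertex 3 are not connected in the tree.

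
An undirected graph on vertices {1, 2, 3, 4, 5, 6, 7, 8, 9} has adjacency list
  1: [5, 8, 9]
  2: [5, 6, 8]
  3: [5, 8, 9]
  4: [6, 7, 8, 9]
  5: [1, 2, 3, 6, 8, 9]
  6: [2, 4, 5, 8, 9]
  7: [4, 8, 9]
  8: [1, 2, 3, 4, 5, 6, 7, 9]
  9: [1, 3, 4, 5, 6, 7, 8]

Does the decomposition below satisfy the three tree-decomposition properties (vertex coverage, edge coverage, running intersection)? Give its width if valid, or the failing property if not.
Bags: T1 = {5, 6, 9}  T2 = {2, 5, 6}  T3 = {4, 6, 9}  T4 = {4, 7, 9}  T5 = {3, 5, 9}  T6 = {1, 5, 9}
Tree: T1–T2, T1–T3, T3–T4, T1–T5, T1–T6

A tree decomposition must satisfy three properties: every vertex lies in some bag; for every edge, both endpoints lie together in some bag; and for every vertex, the bags containing it form a connected subtree. Here vertex 8 appears in no bag, so the decomposition is invalid.

No — vertex 8 appears in no bag.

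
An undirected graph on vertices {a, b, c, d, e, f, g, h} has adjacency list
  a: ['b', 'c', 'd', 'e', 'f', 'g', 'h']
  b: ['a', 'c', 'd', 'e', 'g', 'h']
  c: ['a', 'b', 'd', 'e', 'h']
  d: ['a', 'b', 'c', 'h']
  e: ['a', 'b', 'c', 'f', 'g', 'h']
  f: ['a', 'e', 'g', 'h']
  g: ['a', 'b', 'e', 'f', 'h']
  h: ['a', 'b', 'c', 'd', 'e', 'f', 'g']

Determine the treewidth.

4

A width-4 tree decomposition is:
Bags: B1 = {a, b, e, g, h}  B2 = {a, e, f, g, h}  B3 = {a, b, c, e, h}  B4 = {a, b, c, d, h}
Tree: B1–B2, B1–B3, B3–B4
The largest bag has 5 vertices, giving width 4; this decomposition certifies tw(G) ≤ 4. Conversely, {a, e, f, g, h} is a clique of size 5, and the vertices of any clique must share a bag in every tree decomposition; so some bag has ≥ 5 vertices and tw(G) ≥ 4. The upper and lower bounds meet at 4, so that is the treewidth.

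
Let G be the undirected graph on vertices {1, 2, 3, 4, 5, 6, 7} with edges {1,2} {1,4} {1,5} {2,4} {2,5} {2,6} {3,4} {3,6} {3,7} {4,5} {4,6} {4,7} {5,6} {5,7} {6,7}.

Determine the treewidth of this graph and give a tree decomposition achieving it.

Each bag holds 4 vertices, so the decomposition has width 3, which upper-bounds the treewidth. Conversely, {3, 4, 6, 7} is a clique of size 4, and the vertices of any clique must share a bag in every tree decomposition; so some bag has ≥ 4 vertices and tw(G) ≥ 3. Therefore the treewidth is 3.

Treewidth 3.
Bags: B1 = {4, 5, 6, 7}  B2 = {2, 4, 5, 6}  B3 = {1, 2, 4, 5}  B4 = {3, 4, 6, 7}
Tree: B1–B2, B2–B3, B1–B4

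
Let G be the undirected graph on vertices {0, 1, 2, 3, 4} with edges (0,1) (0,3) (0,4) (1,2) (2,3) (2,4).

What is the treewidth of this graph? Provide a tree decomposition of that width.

The largest bag has 3 vertices, giving width 2; this decomposition certifies tw(G) ≤ 2. The edges 4–0–3–2–4 form a cycle, so G is not a tree and its treewidth is at least 2. Combining the bounds, tw(G) = 2.

Treewidth 2.
One such decomposition:
Bags: B1 = {0, 2, 4}  B2 = {0, 2, 3}  B3 = {0, 1, 2}
Tree: B1–B2, B2–B3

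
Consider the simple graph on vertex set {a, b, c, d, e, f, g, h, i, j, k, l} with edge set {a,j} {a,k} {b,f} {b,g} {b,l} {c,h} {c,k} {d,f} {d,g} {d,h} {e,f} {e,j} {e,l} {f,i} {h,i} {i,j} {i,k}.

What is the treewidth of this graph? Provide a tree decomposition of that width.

Each bag holds 4 vertices, so the decomposition has width 3, which upper-bounds the treewidth. For the lower bound: the 4 vertex sets {a,c,k}, {h}, {i}, {d,e,f,j} are disjoint, each induces a connected subgraph, and every pair is joined by at least one edge of G. Contracting each set to a single vertex therefore yields K_{4} as a minor, and since treewidth is minor-monotone, tw(G) ≥ tw(K_{4}) = 3. The upper and lower bounds meet at 3, so that is the treewidth.

Treewidth 3.
Bags: B1 = {a, c, h, k}  B2 = {a, h, i, k}  B3 = {a, h, i, j}  B4 = {d, h, i, j}  B5 = {d, f, i, j}  B6 = {d, e, f, j}  B7 = {d, e, f, g}  B8 = {b, e, f, g}  B9 = {b, e, g, l}
Tree: B1–B2, B2–B3, B3–B4, B4–B5, B5–B6, B6–B7, B7–B8, B8–B9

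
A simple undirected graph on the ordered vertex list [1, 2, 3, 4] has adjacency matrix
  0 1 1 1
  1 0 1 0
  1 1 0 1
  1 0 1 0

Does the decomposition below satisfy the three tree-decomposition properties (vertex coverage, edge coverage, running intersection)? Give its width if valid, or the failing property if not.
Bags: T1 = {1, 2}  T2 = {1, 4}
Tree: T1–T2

A tree decomposition must satisfy three properties: every vertex lies in some bag; for every edge, both endpoints lie together in some bag; and for every vertex, the bags containing it form a connected subtree. Here vertex 3 appears in no bag, so the decomposition is invalid.

No — vertex 3 appears in no bag.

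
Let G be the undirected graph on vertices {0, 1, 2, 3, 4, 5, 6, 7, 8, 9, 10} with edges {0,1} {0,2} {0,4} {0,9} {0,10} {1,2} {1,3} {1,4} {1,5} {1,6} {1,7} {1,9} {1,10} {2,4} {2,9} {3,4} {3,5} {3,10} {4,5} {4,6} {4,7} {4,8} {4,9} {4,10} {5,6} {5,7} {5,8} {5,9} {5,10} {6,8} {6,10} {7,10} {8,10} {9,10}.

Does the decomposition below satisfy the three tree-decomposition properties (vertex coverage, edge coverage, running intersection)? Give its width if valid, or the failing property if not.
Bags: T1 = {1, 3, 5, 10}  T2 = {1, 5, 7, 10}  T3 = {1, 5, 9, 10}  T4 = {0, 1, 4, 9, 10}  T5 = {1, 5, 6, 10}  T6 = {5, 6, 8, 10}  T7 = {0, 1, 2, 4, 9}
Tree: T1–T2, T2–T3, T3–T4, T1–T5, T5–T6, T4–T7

A tree decomposition must satisfy three properties: every vertex lies in some bag; for every edge, both endpoints lie together in some bag; and for every vertex, the bags containing it form a connected subtree. Here edge (4,3) lies in no bag, so the decomposition is invalid.

No — edge (4,3) lies in no bag.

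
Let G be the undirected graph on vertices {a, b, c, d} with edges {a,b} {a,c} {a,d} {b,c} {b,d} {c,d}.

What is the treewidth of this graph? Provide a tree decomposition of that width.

Treewidth 3.
Bags: B1 = {a, b, c, d}
Tree: (single bag)

With just one bag of size 4, the width is 4 − 1 = 3, so tw(G) ≤ 3. On the other hand G contains the 4-clique {a, b, c, d}. A clique must lie in a single bag of any decomposition, so no decomposition can have width below 3. Combining the bounds, tw(G) = 3.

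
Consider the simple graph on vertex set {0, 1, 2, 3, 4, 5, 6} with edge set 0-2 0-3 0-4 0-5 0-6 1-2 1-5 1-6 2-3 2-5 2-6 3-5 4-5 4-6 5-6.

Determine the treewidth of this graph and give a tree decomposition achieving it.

Every bag has size at most 4, so the width is 4 − 1 = 3 and tw(G) ≤ 3. For the lower bound, the 4 vertices {0, 2, 3, 5} are pairwise adjacent, and any tree decomposition puts a clique entirely inside one bag — forcing width ≥ 3. Hence tw(G) = 3 exactly.

Treewidth 3.
Bags: B1 = {0, 2, 5, 6}  B2 = {0, 2, 3, 5}  B3 = {0, 4, 5, 6}  B4 = {1, 2, 5, 6}
Tree: B1–B2, B1–B3, B1–B4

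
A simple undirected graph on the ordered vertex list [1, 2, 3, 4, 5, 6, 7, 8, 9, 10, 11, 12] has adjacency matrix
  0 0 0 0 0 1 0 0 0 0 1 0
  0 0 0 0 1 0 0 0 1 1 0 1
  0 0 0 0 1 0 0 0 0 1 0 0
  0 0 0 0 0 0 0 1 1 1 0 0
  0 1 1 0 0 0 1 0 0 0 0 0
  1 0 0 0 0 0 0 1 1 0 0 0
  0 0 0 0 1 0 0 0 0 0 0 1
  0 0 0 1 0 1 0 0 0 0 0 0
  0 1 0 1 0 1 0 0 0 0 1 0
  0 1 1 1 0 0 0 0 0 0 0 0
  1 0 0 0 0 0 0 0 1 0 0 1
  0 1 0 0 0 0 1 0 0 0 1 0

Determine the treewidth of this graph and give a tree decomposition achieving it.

The largest bag has 4 vertices, giving width 3; this decomposition certifies tw(G) ≤ 3. For the lower bound: the 4 vertex sets {3,5,7}, {12}, {2}, {4,9,10,11} are disjoint, each induces a connected subgraph, and every pair is joined by at least one edge of G. Contracting each set to a single vertex therefore yields K_{4} as a minor, and since treewidth is minor-monotone, tw(G) ≥ tw(K_{4}) = 3. Therefore the treewidth is 3.

Treewidth 3.
Bags: B1 = {3, 5, 7, 12}  B2 = {2, 3, 5, 12}  B3 = {2, 3, 10, 12}  B4 = {2, 10, 11, 12}  B5 = {2, 9, 10, 11}  B6 = {4, 9, 10, 11}  B7 = {1, 4, 9, 11}  B8 = {1, 4, 6, 9}  B9 = {1, 4, 6, 8}
Tree: B1–B2, B2–B3, B3–B4, B4–B5, B5–B6, B6–B7, B7–B8, B8–B9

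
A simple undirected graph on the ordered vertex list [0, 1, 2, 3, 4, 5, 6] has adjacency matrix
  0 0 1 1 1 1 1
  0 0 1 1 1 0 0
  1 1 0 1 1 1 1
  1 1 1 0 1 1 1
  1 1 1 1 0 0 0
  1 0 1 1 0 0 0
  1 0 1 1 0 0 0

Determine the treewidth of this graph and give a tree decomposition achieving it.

Treewidth 3.
One optimal decomposition is:
Bags: B1 = {0, 2, 3, 6}  B2 = {0, 2, 3, 5}  B3 = {0, 2, 3, 4}  B4 = {1, 2, 3, 4}
Tree: B1–B2, B2–B3, B3–B4

Every bag has size at most 4, so the width is 4 − 1 = 3 and tw(G) ≤ 3. On the other hand G contains the 4-clique {0, 2, 3, 4}. A clique must lie in a single bag of any decomposition, so no decomposition can have width below 3. Hence tw(G) = 3 exactly.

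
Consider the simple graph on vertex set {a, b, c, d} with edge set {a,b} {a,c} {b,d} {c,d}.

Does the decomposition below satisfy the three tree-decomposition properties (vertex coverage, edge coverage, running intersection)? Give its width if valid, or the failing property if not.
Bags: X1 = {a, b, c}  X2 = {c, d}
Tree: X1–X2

No — edge (b,d) lies in no bag.

A tree decomposition must satisfy three properties: every vertex lies in some bag; for every edge, both endpoints lie together in some bag; and for every vertex, the bags containing it form a connected subtree. Here edge (b,d) lies in no bag, so the decomposition is invalid.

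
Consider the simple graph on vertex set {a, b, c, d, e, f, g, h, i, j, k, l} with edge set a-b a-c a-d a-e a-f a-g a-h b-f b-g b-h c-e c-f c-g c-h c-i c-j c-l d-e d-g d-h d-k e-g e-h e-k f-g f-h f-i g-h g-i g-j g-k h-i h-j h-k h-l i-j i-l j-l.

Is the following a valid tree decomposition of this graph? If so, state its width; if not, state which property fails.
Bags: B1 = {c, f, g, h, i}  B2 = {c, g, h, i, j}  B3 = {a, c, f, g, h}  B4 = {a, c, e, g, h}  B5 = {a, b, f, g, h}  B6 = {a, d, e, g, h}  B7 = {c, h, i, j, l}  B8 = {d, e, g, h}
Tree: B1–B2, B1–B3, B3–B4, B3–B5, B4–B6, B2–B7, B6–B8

A tree decomposition must satisfy three properties: every vertex lies in some bag; for every edge, both endpoints lie together in some bag; and for every vertex, the bags containing it form a connected subtree. Here vertex k appears in no bag, so the decomposition is invalid.

No — vertex k appears in no bag.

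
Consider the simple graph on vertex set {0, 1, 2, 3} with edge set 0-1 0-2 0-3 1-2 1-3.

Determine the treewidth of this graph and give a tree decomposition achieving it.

Treewidth 2.
One optimal decomposition is:
Bags: B1 = {0, 1, 3}  B2 = {0, 1, 2}
Tree: B1–B2

The largest bag has 3 vertices, giving width 2; this decomposition certifies tw(G) ≤ 2. Conversely, {0, 1, 2} is a clique of size 3, and the vertices of any clique must share a bag in every tree decomposition; so some bag has ≥ 3 vertices and tw(G) ≥ 2. Hence tw(G) = 2 exactly.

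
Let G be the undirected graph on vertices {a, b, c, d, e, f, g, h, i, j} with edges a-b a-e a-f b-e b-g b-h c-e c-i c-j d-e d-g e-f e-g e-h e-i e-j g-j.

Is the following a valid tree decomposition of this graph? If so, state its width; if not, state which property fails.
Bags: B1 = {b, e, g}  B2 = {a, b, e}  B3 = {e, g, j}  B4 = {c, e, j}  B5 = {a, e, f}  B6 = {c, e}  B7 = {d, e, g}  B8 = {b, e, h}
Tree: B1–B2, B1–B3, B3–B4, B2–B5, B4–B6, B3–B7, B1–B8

A tree decomposition must satisfy three properties: every vertex lies in some bag; for every edge, both endpoints lie together in some bag; and for every vertex, the bags containing it form a connected subtree. Here vertex i appears in no bag, so the decomposition is invalid.

No — vertex i appears in no bag.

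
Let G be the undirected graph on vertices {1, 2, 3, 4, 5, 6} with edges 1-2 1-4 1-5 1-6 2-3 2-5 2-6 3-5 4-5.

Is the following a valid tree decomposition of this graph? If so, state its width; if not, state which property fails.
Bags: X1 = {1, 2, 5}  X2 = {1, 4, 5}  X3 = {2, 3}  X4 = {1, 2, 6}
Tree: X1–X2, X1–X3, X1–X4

A tree decomposition must satisfy three properties: every vertex lies in some bag; for every edge, both endpoints lie together in some bag; and for every vertex, the bags containing it form a connected subtree. Here edge (5,3) lies in no bag, so the decomposition is invalid.

No — edge (5,3) lies in no bag.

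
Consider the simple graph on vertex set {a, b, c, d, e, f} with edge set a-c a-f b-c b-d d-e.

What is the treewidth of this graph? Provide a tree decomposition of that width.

Treewidth 1.
Bags: B1 = {d, e}  B2 = {b, d}  B3 = {b, c}  B4 = {a, c}  B5 = {a, f}
Tree: B1–B2, B2–B3, B3–B4, B4–B5

Every bag has size at most 2, so the width is 2 − 1 = 1 and tw(G) ≤ 1. Any graph with an edge has treewidth ≥ 1, and G has the edge e–d. Therefore the treewidth is 1.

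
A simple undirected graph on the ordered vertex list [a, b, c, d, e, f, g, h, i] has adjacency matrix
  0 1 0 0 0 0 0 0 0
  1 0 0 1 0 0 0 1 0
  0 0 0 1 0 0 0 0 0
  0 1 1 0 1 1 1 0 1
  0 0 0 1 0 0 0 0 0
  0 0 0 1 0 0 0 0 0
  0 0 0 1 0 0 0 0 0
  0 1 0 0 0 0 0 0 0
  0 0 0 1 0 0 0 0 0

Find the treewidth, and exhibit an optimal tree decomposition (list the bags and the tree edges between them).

Treewidth 1.
One optimal decomposition is:
Bags: B1 = {d, f}  B2 = {b, d}  B3 = {b, h}  B4 = {d, e}  B5 = {d, i}  B6 = {d, g}  B7 = {c, d}  B8 = {a, b}
Tree: B1–B2, B2–B3, B1–B4, B1–B5, B2–B6, B5–B7, B2–B8

The largest bag has 2 vertices, giving width 1; this decomposition certifies tw(G) ≤ 1. Since G has at least one edge (e.g. f–d), it is not an edgeless graph, so tw(G) ≥ 1. Combining the bounds, tw(G) = 1.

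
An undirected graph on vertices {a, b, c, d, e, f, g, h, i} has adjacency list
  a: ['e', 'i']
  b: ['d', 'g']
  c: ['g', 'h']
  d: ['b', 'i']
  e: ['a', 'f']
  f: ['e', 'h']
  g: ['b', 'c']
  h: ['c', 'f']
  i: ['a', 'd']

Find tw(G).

A width-2 tree decomposition is:
Bags: B1 = {a, e, f}  B2 = {a, f, i}  B3 = {d, f, i}  B4 = {b, d, f}  B5 = {b, f, g}  B6 = {c, f, g}  B7 = {c, f, h}
Tree: B1–B2, B2–B3, B3–B4, B4–B5, B5–B6, B6–B7
Every bag has size at most 3, so the width is 3 − 1 = 2 and tw(G) ≤ 2. For the lower bound, G contains the cycle f–e–a–i–d–b–g–c–h–f, so G is not a forest; only forests have treewidth ≤ 1, hence tw(G) ≥ 2. Hence tw(G) = 2 exactly.

2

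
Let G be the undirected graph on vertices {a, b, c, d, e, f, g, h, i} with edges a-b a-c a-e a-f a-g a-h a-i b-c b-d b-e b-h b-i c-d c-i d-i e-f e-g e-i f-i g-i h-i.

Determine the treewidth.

3

A width-3 tree decomposition is:
Bags: B1 = {b, c, d, i}  B2 = {a, b, c, i}  B3 = {a, b, e, i}  B4 = {a, b, h, i}  B5 = {a, e, f, i}  B6 = {a, e, g, i}
Tree: B1–B2, B2–B3, B2–B4, B3–B5, B5–B6
Every bag has size at most 4, so the width is 4 − 1 = 3 and tw(G) ≤ 3. Conversely, {b, c, d, i} is a clique of size 4, and the vertices of any clique must share a bag in every tree decomposition; so some bag has ≥ 4 vertices and tw(G) ≥ 3. Combining the bounds, tw(G) = 3.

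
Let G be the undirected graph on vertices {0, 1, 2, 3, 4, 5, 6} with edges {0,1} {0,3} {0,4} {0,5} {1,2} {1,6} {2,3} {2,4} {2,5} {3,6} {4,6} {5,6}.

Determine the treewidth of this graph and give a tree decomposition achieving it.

Each bag holds 4 vertices, so the decomposition has width 3, which upper-bounds the treewidth. For the lower bound: the 4 vertex sets {1,2}, {0,5}, {6}, {4} are disjoint, each induces a connected subgraph, and every pair is joined by at least one edge of G. Contracting each set to a single vertex therefore yields K_{4} as a minor, and since treewidth is minor-monotone, tw(G) ≥ tw(K_{4}) = 3. Therefore the treewidth is 3.

Treewidth 3.
Bags: B1 = {0, 1, 2, 6}  B2 = {0, 2, 5, 6}  B3 = {0, 2, 4, 6}  B4 = {0, 2, 3, 6}
Tree: B1–B2, B2–B3, B3–B4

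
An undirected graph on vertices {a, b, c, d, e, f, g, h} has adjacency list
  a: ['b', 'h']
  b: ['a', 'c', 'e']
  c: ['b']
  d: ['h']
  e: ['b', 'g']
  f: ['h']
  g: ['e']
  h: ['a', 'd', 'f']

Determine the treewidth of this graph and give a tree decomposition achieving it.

Each bag holds 2 vertices, so the decomposition has width 1, which upper-bounds the treewidth. Any graph with an edge has treewidth ≥ 1, and G has the edge b–e. Combining the bounds, tw(G) = 1.

Treewidth 1.
Bags: B1 = {b, e}  B2 = {a, b}  B3 = {a, h}  B4 = {f, h}  B5 = {d, h}  B6 = {b, c}  B7 = {e, g}
Tree: B1–B2, B2–B3, B3–B4, B3–B5, B2–B6, B1–B7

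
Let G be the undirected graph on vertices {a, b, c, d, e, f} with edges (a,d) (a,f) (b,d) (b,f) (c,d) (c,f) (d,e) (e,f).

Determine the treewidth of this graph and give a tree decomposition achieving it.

Treewidth 2.
One optimal decomposition is:
Bags: B1 = {b, d, f}  B2 = {a, d, f}  B3 = {c, d, f}  B4 = {d, e, f}
Tree: B1–B2, B2–B3, B3–B4

The largest bag has 3 vertices, giving width 2; this decomposition certifies tw(G) ≤ 2. Since d–b–f–a–d is a cycle in G, G is not acyclic. Forests are exactly the graphs of treewidth ≤ 1, so tw(G) ≥ 2. Combining the bounds, tw(G) = 2.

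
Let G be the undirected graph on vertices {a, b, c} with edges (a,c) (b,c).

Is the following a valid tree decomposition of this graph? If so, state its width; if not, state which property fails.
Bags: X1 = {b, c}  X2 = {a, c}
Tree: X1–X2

Checking the three conditions: (i) the bags cover all of {a, b, c}; (ii) for each edge, some bag contains both endpoints; (iii) the bags containing any fixed vertex form a subtree. All hold, so the decomposition is valid with width 2 − 1 = 1.

Yes; width 1.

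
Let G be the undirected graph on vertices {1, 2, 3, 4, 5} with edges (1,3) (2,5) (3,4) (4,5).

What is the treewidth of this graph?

A width-1 tree decomposition is:
Bags: B1 = {3, 4}  B2 = {1, 3}  B3 = {4, 5}  B4 = {2, 5}
Tree: B1–B2, B1–B3, B3–B4
Every bag has size at most 2, so the width is 2 − 1 = 1 and tw(G) ≤ 1. Since G has at least one edge (e.g. 3–4), it is not an edgeless graph, so tw(G) ≥ 1. Combining the bounds, tw(G) = 1.

1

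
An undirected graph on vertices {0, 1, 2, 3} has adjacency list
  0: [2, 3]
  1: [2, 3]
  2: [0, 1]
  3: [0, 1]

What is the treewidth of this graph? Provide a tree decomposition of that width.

Treewidth 2.
One optimal decomposition is:
Bags: B1 = {0, 1, 2}  B2 = {0, 1, 3}
Tree: B1–B2

Each bag holds 3 vertices, so the decomposition has width 2, which upper-bounds the treewidth. For the lower bound, G contains the cycle 1–2–0–3–1, so G is not a forest; only forests have treewidth ≤ 1, hence tw(G) ≥ 2. Combining the bounds, tw(G) = 2.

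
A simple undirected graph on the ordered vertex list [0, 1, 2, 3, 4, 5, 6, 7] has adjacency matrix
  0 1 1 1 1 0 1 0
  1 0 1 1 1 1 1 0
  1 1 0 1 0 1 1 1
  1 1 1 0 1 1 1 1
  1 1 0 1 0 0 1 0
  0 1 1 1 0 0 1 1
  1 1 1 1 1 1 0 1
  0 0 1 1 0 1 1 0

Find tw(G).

4

A width-4 tree decomposition is:
Bags: B1 = {0, 1, 2, 3, 6}  B2 = {1, 2, 3, 5, 6}  B3 = {0, 1, 3, 4, 6}  B4 = {2, 3, 5, 6, 7}
Tree: B1–B2, B1–B3, B2–B4
The largest bag has 5 vertices, giving width 4; this decomposition certifies tw(G) ≤ 4. Conversely, {0, 1, 2, 3, 6} is a clique of size 5, and the vertices of any clique must share a bag in every tree decomposition; so some bag has ≥ 5 vertices and tw(G) ≥ 4. The upper and lower bounds meet at 4, so that is the treewidth.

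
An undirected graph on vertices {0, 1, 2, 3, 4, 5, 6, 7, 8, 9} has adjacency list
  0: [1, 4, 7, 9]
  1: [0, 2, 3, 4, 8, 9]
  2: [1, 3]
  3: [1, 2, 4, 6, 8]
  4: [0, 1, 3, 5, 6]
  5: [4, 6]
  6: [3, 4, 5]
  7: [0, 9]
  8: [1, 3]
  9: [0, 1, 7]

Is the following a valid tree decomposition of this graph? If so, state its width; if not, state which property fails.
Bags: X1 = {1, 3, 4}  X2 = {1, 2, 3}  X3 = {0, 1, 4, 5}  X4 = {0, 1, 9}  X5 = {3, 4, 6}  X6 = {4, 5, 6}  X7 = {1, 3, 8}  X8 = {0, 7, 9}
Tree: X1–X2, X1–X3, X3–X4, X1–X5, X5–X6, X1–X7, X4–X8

A tree decomposition must satisfy three properties: every vertex lies in some bag; for every edge, both endpoints lie together in some bag; and for every vertex, the bags containing it form a connected subtree. Here bags containing vertex 5 are not connected in the tree, so the decomposition is invalid.

No — bags containing vertex 5 are not connected in the tree.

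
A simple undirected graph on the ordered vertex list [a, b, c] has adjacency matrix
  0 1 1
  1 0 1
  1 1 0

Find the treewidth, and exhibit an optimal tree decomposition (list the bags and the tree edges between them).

A single bag containing all 3 vertices is trivially a valid decomposition of width 2. Conversely, {a, b, c} is a clique of size 3, and the vertices of any clique must share a bag in every tree decomposition; so some bag has ≥ 3 vertices and tw(G) ≥ 2. Therefore the treewidth is 2.

Treewidth 2.
One optimal decomposition is:
Bags: B1 = {a, b, c}
Tree: (single bag)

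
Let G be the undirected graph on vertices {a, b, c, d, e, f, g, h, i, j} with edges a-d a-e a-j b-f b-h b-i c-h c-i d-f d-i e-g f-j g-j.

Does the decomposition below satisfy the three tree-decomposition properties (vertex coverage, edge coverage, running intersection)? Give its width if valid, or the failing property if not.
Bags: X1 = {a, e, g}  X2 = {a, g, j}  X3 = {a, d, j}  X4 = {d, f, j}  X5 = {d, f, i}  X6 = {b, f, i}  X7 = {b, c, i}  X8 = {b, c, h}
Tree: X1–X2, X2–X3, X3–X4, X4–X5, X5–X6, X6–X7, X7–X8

Yes; width 2.

Vertex coverage: the bags together contain {a, b, c, d, e, f, g, h, i, j}, the full vertex set. Edge coverage: each edge of G has both endpoints in at least one bag. Running intersection: for every vertex, the bags containing it form a connected subtree. All three properties hold, so this is a valid tree decomposition of width max|bag| − 1 = 2, and hence tw(G) ≤ 2.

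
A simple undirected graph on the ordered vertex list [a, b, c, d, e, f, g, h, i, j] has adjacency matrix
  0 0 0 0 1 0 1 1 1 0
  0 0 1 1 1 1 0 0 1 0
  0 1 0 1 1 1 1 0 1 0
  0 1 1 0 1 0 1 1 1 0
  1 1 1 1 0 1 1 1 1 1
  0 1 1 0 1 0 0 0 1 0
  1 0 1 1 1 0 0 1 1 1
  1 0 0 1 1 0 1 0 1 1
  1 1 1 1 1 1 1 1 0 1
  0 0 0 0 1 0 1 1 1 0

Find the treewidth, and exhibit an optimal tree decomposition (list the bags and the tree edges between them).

The largest bag has 5 vertices, giving width 4; this decomposition certifies tw(G) ≤ 4. On the other hand G contains the 5-clique {d, e, g, h, i}. A clique must lie in a single bag of any decomposition, so no decomposition can have width below 4. Therefore the treewidth is 4.

Treewidth 4.
One optimal decomposition is:
Bags: B1 = {a, e, g, h, i}  B2 = {d, e, g, h, i}  B3 = {c, d, e, g, i}  B4 = {e, g, h, i, j}  B5 = {b, c, d, e, i}  B6 = {b, c, e, f, i}
Tree: B1–B2, B2–B3, B2–B4, B3–B5, B5–B6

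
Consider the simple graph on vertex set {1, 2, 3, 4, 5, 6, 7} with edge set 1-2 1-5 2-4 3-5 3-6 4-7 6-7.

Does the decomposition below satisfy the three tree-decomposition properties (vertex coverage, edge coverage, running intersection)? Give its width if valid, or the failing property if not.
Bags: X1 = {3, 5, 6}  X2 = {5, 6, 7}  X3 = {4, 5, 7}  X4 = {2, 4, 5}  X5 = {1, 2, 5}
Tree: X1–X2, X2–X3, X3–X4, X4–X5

Yes; width 2.

Vertex coverage: the bags together contain {1, 2, 3, 4, 5, 6, 7}, the full vertex set. Edge coverage: each edge of G has both endpoints in at least one bag. Running intersection: for every vertex, the bags containing it form a connected subtree. All three properties hold, so this is a valid tree decomposition of width max|bag| − 1 = 2, and hence tw(G) ≤ 2.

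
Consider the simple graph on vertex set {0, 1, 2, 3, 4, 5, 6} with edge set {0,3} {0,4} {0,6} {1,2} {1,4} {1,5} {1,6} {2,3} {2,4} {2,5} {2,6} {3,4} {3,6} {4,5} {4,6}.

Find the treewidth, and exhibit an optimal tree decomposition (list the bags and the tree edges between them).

Every bag has size at most 4, so the width is 4 − 1 = 3 and tw(G) ≤ 3. Conversely, {0, 3, 4, 6} is a clique of size 4, and the vertices of any clique must share a bag in every tree decomposition; so some bag has ≥ 4 vertices and tw(G) ≥ 3. The upper and lower bounds meet at 3, so that is the treewidth.

Treewidth 3.
One optimal decomposition is:
Bags: B1 = {2, 3, 4, 6}  B2 = {1, 2, 4, 6}  B3 = {0, 3, 4, 6}  B4 = {1, 2, 4, 5}
Tree: B1–B2, B1–B3, B2–B4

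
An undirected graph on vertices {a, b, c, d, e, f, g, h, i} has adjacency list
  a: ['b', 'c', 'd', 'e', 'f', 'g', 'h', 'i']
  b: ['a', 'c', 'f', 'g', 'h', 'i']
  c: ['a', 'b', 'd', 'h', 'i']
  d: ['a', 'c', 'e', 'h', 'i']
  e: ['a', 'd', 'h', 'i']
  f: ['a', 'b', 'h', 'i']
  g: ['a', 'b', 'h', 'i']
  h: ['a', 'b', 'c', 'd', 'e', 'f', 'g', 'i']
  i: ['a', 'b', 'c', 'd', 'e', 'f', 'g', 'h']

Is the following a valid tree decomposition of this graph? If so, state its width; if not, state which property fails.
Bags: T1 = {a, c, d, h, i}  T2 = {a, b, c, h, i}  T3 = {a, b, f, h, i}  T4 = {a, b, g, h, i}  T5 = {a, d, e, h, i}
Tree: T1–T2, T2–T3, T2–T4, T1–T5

Yes; width 4.

Checking the three conditions: (i) the bags cover all of {a, b, c, d, e, f, g, h, i}; (ii) for each edge, some bag contains both endpoints; (iii) the bags containing any fixed vertex form a subtree. All hold, so the decomposition is valid with width 5 − 1 = 4.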